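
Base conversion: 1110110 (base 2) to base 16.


1110110 (base 2) = 118 (decimal)
118 (decimal) = 76 (base 16)


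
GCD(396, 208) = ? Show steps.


396 = 1 * 208 + 188
208 = 1 * 188 + 20
188 = 9 * 20 + 8
20 = 2 * 8 + 4
8 = 2 * 4 + 0
GCD = 4


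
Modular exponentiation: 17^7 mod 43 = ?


17^1 mod 43 = 17
17^2 mod 43 = 31
17^3 mod 43 = 11
17^4 mod 43 = 15
17^5 mod 43 = 40
17^6 mod 43 = 35
17^7 mod 43 = 36


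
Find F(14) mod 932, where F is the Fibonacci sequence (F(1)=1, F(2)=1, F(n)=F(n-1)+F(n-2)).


F(k) mod 932 for k=1..14:
1, 1, 2, 3, 5, 8, 13, 21, 34, 55, 89, 144, 233, 377
F(14) mod 932 = 377


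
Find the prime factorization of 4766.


4766 / 2 = 2383
2383 / 2383 = 1
4766 = 2 × 2383


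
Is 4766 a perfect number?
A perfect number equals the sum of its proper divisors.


Proper divisors of 4766: 1, 2, 2383
Sum = 1 + 2 + 2383 = 2386

No, 4766 is not perfect (2386 ≠ 4766)


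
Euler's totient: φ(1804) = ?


1804 = 2^2 × 11 × 41
Prime factors: 2, 11, 41
φ(1804) = 1804 × (1-1/2) × (1-1/11) × (1-1/41)
= 1804 × 1/2 × 10/11 × 40/41 = 800

φ(1804) = 800


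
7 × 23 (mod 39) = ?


7 × 23 = 161
161 mod 39 = 5


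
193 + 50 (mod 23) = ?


193 + 50 = 243
243 mod 23 = 13


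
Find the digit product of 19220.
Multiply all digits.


1 × 9 × 2 × 2 × 0 = 0


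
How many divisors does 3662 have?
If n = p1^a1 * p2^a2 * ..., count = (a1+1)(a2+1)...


3662 = 2^1 × 1831^1
d(3662) = (1+1) × (1+1) = 4

4 divisors


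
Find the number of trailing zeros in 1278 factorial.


floor(1278/5) = 255
floor(1278/25) = 51
floor(1278/125) = 10
floor(1278/625) = 2
Total = 318

318 trailing zeros


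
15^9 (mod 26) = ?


15^1 mod 26 = 15
15^2 mod 26 = 17
15^3 mod 26 = 21
15^4 mod 26 = 3
15^5 mod 26 = 19
15^6 mod 26 = 25
15^7 mod 26 = 11
15^8 mod 26 = 9
15^9 mod 26 = 5


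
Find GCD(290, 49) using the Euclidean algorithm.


290 = 5 * 49 + 45
49 = 1 * 45 + 4
45 = 11 * 4 + 1
4 = 4 * 1 + 0
GCD = 1


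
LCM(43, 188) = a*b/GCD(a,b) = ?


GCD(43, 188) = 1
LCM = 43*188/1 = 8084/1 = 8084

LCM = 8084


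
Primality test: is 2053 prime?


Check divisors up to sqrt(2053) = 45.3100
No divisors found.
2053 is prime.

Yes, 2053 is prime


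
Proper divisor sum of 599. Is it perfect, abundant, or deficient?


Proper divisors: 1
Sum = 1 = 1
1 < 599 → deficient

s(599) = 1 (deficient)


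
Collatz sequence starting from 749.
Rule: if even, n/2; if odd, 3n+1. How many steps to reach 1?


749 → 2248 → 1124 → 562 → 281 → 844 → 422 → 211 → 634 → 317 → 952 → 476 → 238 → 119 → 358 → 179 → 538 → 269 → 808 → 404 → 202 → 101 → 304 → 152 → 76 → 38 → 19 → 58 → 29 → 88 → 44 → 22 → 11 → 34 → 17 → 52 → 26 → 13 → 40 → 20 → 10 → 5 → 16 → 8 → 4 → 2 → 1
Total steps = 46

46 steps


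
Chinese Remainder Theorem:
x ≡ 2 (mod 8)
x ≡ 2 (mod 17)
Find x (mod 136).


M = 8*17 = 136
M1 = M/8 = 17, M2 = M/17 = 8
M1^(-1) mod 8 = 1, M2^(-1) mod 17 = 15
x = 2*17*1 + 2*8*15 = 274
274 mod 136 = 2
Check: 2 mod 8 = 2 ✓, 2 mod 17 = 2 ✓

x ≡ 2 (mod 136)


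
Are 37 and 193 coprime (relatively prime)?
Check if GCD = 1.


Euclidean algorithm:
193 = 5 * 37 + 8
37 = 4 * 8 + 5
8 = 1 * 5 + 3
5 = 1 * 3 + 2
3 = 1 * 2 + 1
2 = 2 * 1 + 0
GCD(37, 193) = 1

Yes, coprime (GCD = 1)


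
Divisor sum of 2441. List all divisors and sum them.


Divisors of 2441: 1, 2441
Sum = 1 + 2441 = 2442

σ(2441) = 2442


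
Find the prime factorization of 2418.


2418 / 2 = 1209
1209 / 3 = 403
403 / 13 = 31
31 / 31 = 1
2418 = 2 × 3 × 13 × 31


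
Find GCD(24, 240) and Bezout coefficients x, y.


Tabular extended Euclidean (each row: r = 24*s + 240*t):
r=24, s=1, t=0
r=240, s=0, t=1
q=0: r=24, s=1, t=0   [24*(1) + 240*(0) = 24]
q=10: r=0, s=-10, t=1   [24*(-10) + 240*(1) = 0]
GCD = 24; from the row with r=24: x=1, y=0
Check: 24*(1) + 240*(0) = 24 + 0 = 24

GCD = 24, x = 1, y = 0


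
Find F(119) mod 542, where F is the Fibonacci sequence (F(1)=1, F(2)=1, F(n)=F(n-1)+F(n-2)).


F(k) mod 542 for k=1..119:
1, 1, 2, 3, 5, 8, 13, 21, 34, 55, 89, 144, 233, 377, 68, 445, 513, 416, 387, 261, 106, 367, 473, 298, 229, 527, 214, 199, 413, 70, 483, 11, 494, 505, 457, 420, 335, 213, 6, 219, 225, 444, 127, 29, 156, 185, 341, 526, 325, 309, 92, 401, 493, 352, 303, 113, 416, 529, 403, 390, 251, 99, 350, 449, 257, 164, 421, 43, 464, 507, 429, 394, 281, 133, 414, 5, 419, 424, 301, 183, 484, 125, 67, 192, 259, 451, 168, 77, 245, 322, 25, 347, 372, 177, 7, 184, 191, 375, 24, 399, 423, 280, 161, 441, 60, 501, 19, 520, 539, 517, 514, 489, 461, 408, 327, 193, 520, 171, 149
F(119) mod 542 = 149


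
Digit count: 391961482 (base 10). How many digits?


391961482 has 9 digits in base 10
floor(log10(391961482)) + 1 = floor(8.5932) + 1 = 9

9 digits (base 10)


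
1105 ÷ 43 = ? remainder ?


1105 = 43 * 25 + 30
Check: 1075 + 30 = 1105

q = 25, r = 30


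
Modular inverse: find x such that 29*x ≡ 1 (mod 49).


Use the extended Euclidean algorithm on (49, 29); each row r = 49*s + 29*t:
r=49, s=1, t=0
r=29, s=0, t=1
q=1: r=20, s=1, t=-1   [49*(1) + 29*(-1) = 20]
q=1: r=9, s=-1, t=2   [49*(-1) + 29*(2) = 9]
q=2: r=2, s=3, t=-5   [49*(3) + 29*(-5) = 2]
q=4: r=1, s=-13, t=22   [49*(-13) + 29*(22) = 1]
q=2: r=0, s=29, t=-49   [49*(29) + 29*(-49) = 0]
GCD = 1 with t = 22, so 29*(22) ≡ 1 (mod 49)
Inverse = 22 mod 49 = 22
Check: 29 * 22 = 638 ≡ 1 (mod 49)

29^(-1) ≡ 22 (mod 49)


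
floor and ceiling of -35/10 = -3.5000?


-35/10 = -3.5000
floor = -4
ceil = -3

floor = -4, ceil = -3


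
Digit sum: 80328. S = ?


8 + 0 + 3 + 2 + 8 = 21


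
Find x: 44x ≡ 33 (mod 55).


GCD(44, 55) = 11 divides 33
Divide: 4x ≡ 3 (mod 5)
x ≡ 2 (mod 5)


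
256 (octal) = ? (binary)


256 (base 8) = 174 (decimal)
174 (decimal) = 10101110 (base 2)


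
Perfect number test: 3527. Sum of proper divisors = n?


Proper divisors of 3527: 1
Sum = 1 = 1

No, 3527 is not perfect (1 ≠ 3527)


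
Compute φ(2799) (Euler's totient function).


2799 = 3^2 × 311
Prime factors: 3, 311
φ(2799) = 2799 × (1-1/3) × (1-1/311)
= 2799 × 2/3 × 310/311 = 1860

φ(2799) = 1860


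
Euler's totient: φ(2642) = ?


2642 = 2 × 1321
Prime factors: 2, 1321
φ(2642) = 2642 × (1-1/2) × (1-1/1321)
= 2642 × 1/2 × 1320/1321 = 1320

φ(2642) = 1320


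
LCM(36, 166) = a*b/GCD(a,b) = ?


GCD(36, 166) = 2
LCM = 36*166/2 = 5976/2 = 2988

LCM = 2988


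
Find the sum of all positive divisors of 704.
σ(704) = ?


Divisors of 704: 1, 2, 4, 8, 11, 16, 22, 32, 44, 64, 88, 176, 352, 704
Sum = 1 + 2 + 4 + 8 + 11 + 16 + 22 + 32 + 44 + 64 + 88 + 176 + 352 + 704 = 1524

σ(704) = 1524


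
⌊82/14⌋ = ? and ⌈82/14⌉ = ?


82/14 = 5.8571
floor = 5
ceil = 6

floor = 5, ceil = 6


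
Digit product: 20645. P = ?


2 × 0 × 6 × 4 × 5 = 0


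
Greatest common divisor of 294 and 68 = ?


294 = 4 * 68 + 22
68 = 3 * 22 + 2
22 = 11 * 2 + 0
GCD = 2


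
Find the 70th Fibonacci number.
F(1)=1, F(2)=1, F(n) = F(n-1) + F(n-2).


Sequence: 1, 1, 2, 3, 5, 8, 13, 21, 34, 55, 89, 144, 233, 377, 610, 987, 1597, 2584, 4181, 6765, 10946, 17711, 28657, 46368, 75025, 121393, 196418, 317811, 514229, 832040, 1346269, 2178309, 3524578, 5702887, 9227465, 14930352, 24157817, 39088169, 63245986, 102334155, 165580141, 267914296, 433494437, 701408733, 1134903170, 1836311903, 2971215073, 4807526976, 7778742049, 12586269025, 20365011074, 32951280099, 53316291173, 86267571272, 139583862445, 225851433717, 365435296162, 591286729879, 956722026041, 1548008755920, 2504730781961, 4052739537881, 6557470319842, 10610209857723, 17167680177565, 27777890035288, 44945570212853, 72723460248141, 117669030460994, 190392490709135
F(70) = 190392490709135


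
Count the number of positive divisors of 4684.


4684 = 2^2 × 1171^1
d(4684) = (2+1) × (1+1) = 6

6 divisors


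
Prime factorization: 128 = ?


128 / 2 = 64
64 / 2 = 32
32 / 2 = 16
16 / 2 = 8
8 / 2 = 4
4 / 2 = 2
2 / 2 = 1
128 = 2^7


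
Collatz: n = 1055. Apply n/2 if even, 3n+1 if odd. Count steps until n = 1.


1055 → 3166 → 1583 → 4750 → 2375 → 7126 → 3563 → 10690 → 5345 → 16036 → 8018 → 4009 → 12028 → 6014 → 3007 → 9022 → 4511 → 13534 → 6767 → 20302 → 10151 → 30454 → 15227 → 45682 → 22841 → 68524 → 34262 → 17131 → 51394 → 25697 → 77092 → 38546 → 19273 → 57820 → 28910 → 14455 → 43366 → 21683 → 65050 → 32525 → 97576 → 48788 → 24394 → 12197 → 36592 → 18296 → 9148 → 4574 → 2287 → 6862 → 3431 → 10294 → 5147 → 15442 → 7721 → 23164 → 11582 → 5791 → 17374 → 8687 → 26062 → 13031 → 39094 → 19547 → 58642 → 29321 → 87964 → 43982 → 21991 → 65974 → 32987 → 98962 → 49481 → 148444 → 74222 → 37111 → 111334 → 55667 → 167002 → 83501 → 250504 → 125252 → 62626 → 31313 → 93940 → 46970 → 23485 → 70456 → 35228 → 17614 → 8807 → 26422 → 13211 → 39634 → 19817 → 59452 → 29726 → 14863 → 44590 → 22295 → 66886 → 33443 → 100330 → 50165 → 150496 → 75248 → 37624 → 18812 → 9406 → 4703 → 14110 → 7055 → 21166 → 10583 → 31750 → 15875 → 47626 → 23813 → 71440 → 35720 → 17860 → 8930 → 4465 → 13396 → 6698 → 3349 → 10048 → 5024 → 2512 → 1256 → 628 → 314 → 157 → 472 → 236 → 118 → 59 → 178 → 89 → 268 → 134 → 67 → 202 → 101 → 304 → 152 → 76 → 38 → 19 → 58 → 29 → 88 → 44 → 22 → 11 → 34 → 17 → 52 → 26 → 13 → 40 → 20 → 10 → 5 → 16 → 8 → 4 → 2 → 1
Total steps = 168

168 steps


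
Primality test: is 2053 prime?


Check divisors up to sqrt(2053) = 45.3100
No divisors found.
2053 is prime.

Yes, 2053 is prime


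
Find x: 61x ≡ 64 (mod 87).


GCD(61, 87) = 1, unique solution
a^(-1) mod 87 = 10
x = 10 * 64 mod 87 = 31

x ≡ 31 (mod 87)


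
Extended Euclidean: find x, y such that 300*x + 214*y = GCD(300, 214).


Tabular extended Euclidean (each row: r = 300*s + 214*t):
r=300, s=1, t=0
r=214, s=0, t=1
q=1: r=86, s=1, t=-1   [300*(1) + 214*(-1) = 86]
q=2: r=42, s=-2, t=3   [300*(-2) + 214*(3) = 42]
q=2: r=2, s=5, t=-7   [300*(5) + 214*(-7) = 2]
q=21: r=0, s=-107, t=150   [300*(-107) + 214*(150) = 0]
GCD = 2; from the row with r=2: x=5, y=-7
Check: 300*(5) + 214*(-7) = 1500 - 1498 = 2

GCD = 2, x = 5, y = -7


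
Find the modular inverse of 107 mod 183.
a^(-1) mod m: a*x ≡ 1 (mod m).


Use the extended Euclidean algorithm on (183, 107); each row r = 183*s + 107*t:
r=183, s=1, t=0
r=107, s=0, t=1
q=1: r=76, s=1, t=-1   [183*(1) + 107*(-1) = 76]
q=1: r=31, s=-1, t=2   [183*(-1) + 107*(2) = 31]
q=2: r=14, s=3, t=-5   [183*(3) + 107*(-5) = 14]
q=2: r=3, s=-7, t=12   [183*(-7) + 107*(12) = 3]
q=4: r=2, s=31, t=-53   [183*(31) + 107*(-53) = 2]
q=1: r=1, s=-38, t=65   [183*(-38) + 107*(65) = 1]
q=2: r=0, s=107, t=-183   [183*(107) + 107*(-183) = 0]
GCD = 1 with t = 65, so 107*(65) ≡ 1 (mod 183)
Inverse = 65 mod 183 = 65
Check: 107 * 65 = 6955 ≡ 1 (mod 183)

107^(-1) ≡ 65 (mod 183)


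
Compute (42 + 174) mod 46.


42 + 174 = 216
216 mod 46 = 32


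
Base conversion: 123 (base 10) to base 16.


123 (base 10) = 123 (decimal)
123 (decimal) = 7B (base 16)


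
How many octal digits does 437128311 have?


437128311 in base 8 = 3203406167
Number of digits = 10

10 digits (base 8)


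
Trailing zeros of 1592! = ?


floor(1592/5) = 318
floor(1592/25) = 63
floor(1592/125) = 12
floor(1592/625) = 2
Total = 395

395 trailing zeros


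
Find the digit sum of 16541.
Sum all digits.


1 + 6 + 5 + 4 + 1 = 17


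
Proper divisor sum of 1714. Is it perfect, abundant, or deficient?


Proper divisors: 1, 2, 857
Sum = 1 + 2 + 857 = 860
860 < 1714 → deficient

s(1714) = 860 (deficient)


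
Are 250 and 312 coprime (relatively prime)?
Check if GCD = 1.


Euclidean algorithm:
312 = 1 * 250 + 62
250 = 4 * 62 + 2
62 = 31 * 2 + 0
GCD(250, 312) = 2

No, not coprime (GCD = 2)


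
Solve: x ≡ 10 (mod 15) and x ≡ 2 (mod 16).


M = 15*16 = 240
M1 = M/15 = 16, M2 = M/16 = 15
M1^(-1) mod 15 = 1, M2^(-1) mod 16 = 15
x = 10*16*1 + 2*15*15 = 610
610 mod 240 = 130
Check: 130 mod 15 = 10 ✓, 130 mod 16 = 2 ✓

x ≡ 130 (mod 240)


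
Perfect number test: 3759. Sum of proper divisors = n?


Proper divisors of 3759: 1, 3, 7, 21, 179, 537, 1253
Sum = 1 + 3 + 7 + 21 + 179 + 537 + 1253 = 2001

No, 3759 is not perfect (2001 ≠ 3759)


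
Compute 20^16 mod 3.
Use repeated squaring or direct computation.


20^1 mod 3 = 2
20^2 mod 3 = 1
20^3 mod 3 = 2
20^4 mod 3 = 1
20^5 mod 3 = 2
20^6 mod 3 = 1
20^7 mod 3 = 2
20^8 mod 3 = 1
20^9 mod 3 = 2
20^10 mod 3 = 1
20^11 mod 3 = 2
20^12 mod 3 = 1
20^13 mod 3 = 2
20^14 mod 3 = 1
20^15 mod 3 = 2
20^16 mod 3 = 1


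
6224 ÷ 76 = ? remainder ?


6224 = 76 * 81 + 68
Check: 6156 + 68 = 6224

q = 81, r = 68


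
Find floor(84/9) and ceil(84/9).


84/9 = 9.3333
floor = 9
ceil = 10

floor = 9, ceil = 10


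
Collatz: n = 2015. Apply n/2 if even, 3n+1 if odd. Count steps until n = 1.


2015 → 6046 → 3023 → 9070 → 4535 → 13606 → 6803 → 20410 → 10205 → 30616 → 15308 → 7654 → 3827 → 11482 → 5741 → 17224 → 8612 → 4306 → 2153 → 6460 → 3230 → 1615 → 4846 → 2423 → 7270 → 3635 → 10906 → 5453 → 16360 → 8180 → 4090 → 2045 → 6136 → 3068 → 1534 → 767 → 2302 → 1151 → 3454 → 1727 → 5182 → 2591 → 7774 → 3887 → 11662 → 5831 → 17494 → 8747 → 26242 → 13121 → 39364 → 19682 → 9841 → 29524 → 14762 → 7381 → 22144 → 11072 → 5536 → 2768 → 1384 → 692 → 346 → 173 → 520 → 260 → 130 → 65 → 196 → 98 → 49 → 148 → 74 → 37 → 112 → 56 → 28 → 14 → 7 → 22 → 11 → 34 → 17 → 52 → 26 → 13 → 40 → 20 → 10 → 5 → 16 → 8 → 4 → 2 → 1
Total steps = 94

94 steps


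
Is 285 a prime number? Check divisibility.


285 / 3 = 95 (exact division)
285 is NOT prime.

No, 285 is not prime


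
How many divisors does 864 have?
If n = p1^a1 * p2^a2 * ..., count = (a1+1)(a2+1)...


864 = 2^5 × 3^3
d(864) = (5+1) × (3+1) = 24

24 divisors


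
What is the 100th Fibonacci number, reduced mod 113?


F(k) mod 113 for k=1..100:
1, 1, 2, 3, 5, 8, 13, 21, 34, 55, 89, 31, 7, 38, 45, 83, 15, 98, 0, 98, 98, 83, 68, 38, 106, 31, 24, 55, 79, 21, 100, 8, 108, 3, 111, 1, 112, 0, 112, 112, 111, 110, 108, 105, 100, 92, 79, 58, 24, 82, 106, 75, 68, 30, 98, 15, 0, 15, 15, 30, 45, 75, 7, 82, 89, 58, 34, 92, 13, 105, 5, 110, 2, 112, 1, 0, 1, 1, 2, 3, 5, 8, 13, 21, 34, 55, 89, 31, 7, 38, 45, 83, 15, 98, 0, 98, 98, 83, 68, 38
F(100) mod 113 = 38


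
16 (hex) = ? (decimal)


16 (base 16) = 22 (decimal)
22 (decimal) = 22 (base 10)


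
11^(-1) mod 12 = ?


Use the extended Euclidean algorithm on (12, 11); each row r = 12*s + 11*t:
r=12, s=1, t=0
r=11, s=0, t=1
q=1: r=1, s=1, t=-1   [12*(1) + 11*(-1) = 1]
q=11: r=0, s=-11, t=12   [12*(-11) + 11*(12) = 0]
GCD = 1 with t = -1, so 11*(-1) ≡ 1 (mod 12)
Inverse = -1 mod 12 = 11
Check: 11 * 11 = 121 ≡ 1 (mod 12)

11^(-1) ≡ 11 (mod 12)


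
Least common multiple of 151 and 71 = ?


GCD(151, 71) = 1
LCM = 151*71/1 = 10721/1 = 10721

LCM = 10721


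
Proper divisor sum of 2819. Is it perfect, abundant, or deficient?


Proper divisors: 1
Sum = 1 = 1
1 < 2819 → deficient

s(2819) = 1 (deficient)


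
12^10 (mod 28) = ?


12^1 mod 28 = 12
12^2 mod 28 = 4
12^3 mod 28 = 20
12^4 mod 28 = 16
12^5 mod 28 = 24
12^6 mod 28 = 8
12^7 mod 28 = 12
12^8 mod 28 = 4
12^9 mod 28 = 20
12^10 mod 28 = 16


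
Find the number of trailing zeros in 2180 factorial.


floor(2180/5) = 436
floor(2180/25) = 87
floor(2180/125) = 17
floor(2180/625) = 3
Total = 543

543 trailing zeros


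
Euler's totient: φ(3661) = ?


3661 = 7 × 523
Prime factors: 7, 523
φ(3661) = 3661 × (1-1/7) × (1-1/523)
= 3661 × 6/7 × 522/523 = 3132

φ(3661) = 3132


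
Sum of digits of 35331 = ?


3 + 5 + 3 + 3 + 1 = 15


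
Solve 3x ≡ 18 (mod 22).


GCD(3, 22) = 1, unique solution
a^(-1) mod 22 = 15
x = 15 * 18 mod 22 = 6

x ≡ 6 (mod 22)


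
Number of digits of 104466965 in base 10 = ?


104466965 has 9 digits in base 10
floor(log10(104466965)) + 1 = floor(8.0190) + 1 = 9

9 digits (base 10)


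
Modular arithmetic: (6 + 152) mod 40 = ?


6 + 152 = 158
158 mod 40 = 38


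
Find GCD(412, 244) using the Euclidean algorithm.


412 = 1 * 244 + 168
244 = 1 * 168 + 76
168 = 2 * 76 + 16
76 = 4 * 16 + 12
16 = 1 * 12 + 4
12 = 3 * 4 + 0
GCD = 4


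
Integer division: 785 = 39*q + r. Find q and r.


785 = 39 * 20 + 5
Check: 780 + 5 = 785

q = 20, r = 5


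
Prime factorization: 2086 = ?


2086 / 2 = 1043
1043 / 7 = 149
149 / 149 = 1
2086 = 2 × 7 × 149


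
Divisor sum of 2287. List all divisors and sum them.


Divisors of 2287: 1, 2287
Sum = 1 + 2287 = 2288

σ(2287) = 2288


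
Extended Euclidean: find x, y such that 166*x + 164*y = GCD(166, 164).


Tabular extended Euclidean (each row: r = 166*s + 164*t):
r=166, s=1, t=0
r=164, s=0, t=1
q=1: r=2, s=1, t=-1   [166*(1) + 164*(-1) = 2]
q=82: r=0, s=-82, t=83   [166*(-82) + 164*(83) = 0]
GCD = 2; from the row with r=2: x=1, y=-1
Check: 166*(1) + 164*(-1) = 166 - 164 = 2

GCD = 2, x = 1, y = -1


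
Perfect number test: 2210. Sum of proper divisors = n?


Proper divisors of 2210: 1, 2, 5, 10, 13, 17, 26, 34, 65, 85, 130, 170, 221, 442, 1105
Sum = 1 + 2 + 5 + 10 + 13 + 17 + 26 + 34 + 65 + 85 + 130 + 170 + 221 + 442 + 1105 = 2326

No, 2210 is not perfect (2326 ≠ 2210)


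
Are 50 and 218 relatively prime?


Euclidean algorithm:
218 = 4 * 50 + 18
50 = 2 * 18 + 14
18 = 1 * 14 + 4
14 = 3 * 4 + 2
4 = 2 * 2 + 0
GCD(50, 218) = 2

No, not coprime (GCD = 2)


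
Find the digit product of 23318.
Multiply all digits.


2 × 3 × 3 × 1 × 8 = 144


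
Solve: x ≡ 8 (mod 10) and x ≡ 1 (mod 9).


M = 10*9 = 90
M1 = M/10 = 9, M2 = M/9 = 10
M1^(-1) mod 10 = 9, M2^(-1) mod 9 = 1
x = 8*9*9 + 1*10*1 = 658
658 mod 90 = 28
Check: 28 mod 10 = 8 ✓, 28 mod 9 = 1 ✓

x ≡ 28 (mod 90)


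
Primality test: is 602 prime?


602 / 2 = 301 (exact division)
602 is NOT prime.

No, 602 is not prime


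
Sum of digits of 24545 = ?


2 + 4 + 5 + 4 + 5 = 20


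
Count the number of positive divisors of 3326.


3326 = 2^1 × 1663^1
d(3326) = (1+1) × (1+1) = 4

4 divisors


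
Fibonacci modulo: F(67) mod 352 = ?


F(k) mod 352 for k=1..67:
1, 1, 2, 3, 5, 8, 13, 21, 34, 55, 89, 144, 233, 25, 258, 283, 189, 120, 309, 77, 34, 111, 145, 256, 49, 305, 2, 307, 309, 264, 221, 133, 2, 135, 137, 272, 57, 329, 34, 11, 45, 56, 101, 157, 258, 63, 321, 32, 1, 33, 34, 67, 101, 168, 269, 85, 2, 87, 89, 176, 265, 89, 2, 91, 93, 184, 277
F(67) mod 352 = 277


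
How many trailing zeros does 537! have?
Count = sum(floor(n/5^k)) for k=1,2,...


floor(537/5) = 107
floor(537/25) = 21
floor(537/125) = 4
Total = 132

132 trailing zeros


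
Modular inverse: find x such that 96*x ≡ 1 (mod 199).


Use the extended Euclidean algorithm on (199, 96); each row r = 199*s + 96*t:
r=199, s=1, t=0
r=96, s=0, t=1
q=2: r=7, s=1, t=-2   [199*(1) + 96*(-2) = 7]
q=13: r=5, s=-13, t=27   [199*(-13) + 96*(27) = 5]
q=1: r=2, s=14, t=-29   [199*(14) + 96*(-29) = 2]
q=2: r=1, s=-41, t=85   [199*(-41) + 96*(85) = 1]
q=2: r=0, s=96, t=-199   [199*(96) + 96*(-199) = 0]
GCD = 1 with t = 85, so 96*(85) ≡ 1 (mod 199)
Inverse = 85 mod 199 = 85
Check: 96 * 85 = 8160 ≡ 1 (mod 199)

96^(-1) ≡ 85 (mod 199)


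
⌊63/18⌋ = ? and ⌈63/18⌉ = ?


63/18 = 3.5000
floor = 3
ceil = 4

floor = 3, ceil = 4


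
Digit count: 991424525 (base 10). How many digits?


991424525 has 9 digits in base 10
floor(log10(991424525)) + 1 = floor(8.9963) + 1 = 9

9 digits (base 10)


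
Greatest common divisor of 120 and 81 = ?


120 = 1 * 81 + 39
81 = 2 * 39 + 3
39 = 13 * 3 + 0
GCD = 3


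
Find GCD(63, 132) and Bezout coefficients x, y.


Tabular extended Euclidean (each row: r = 63*s + 132*t):
r=63, s=1, t=0
r=132, s=0, t=1
q=0: r=63, s=1, t=0   [63*(1) + 132*(0) = 63]
q=2: r=6, s=-2, t=1   [63*(-2) + 132*(1) = 6]
q=10: r=3, s=21, t=-10   [63*(21) + 132*(-10) = 3]
q=2: r=0, s=-44, t=21   [63*(-44) + 132*(21) = 0]
GCD = 3; from the row with r=3: x=21, y=-10
Check: 63*(21) + 132*(-10) = 1323 - 1320 = 3

GCD = 3, x = 21, y = -10


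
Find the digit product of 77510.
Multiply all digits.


7 × 7 × 5 × 1 × 0 = 0


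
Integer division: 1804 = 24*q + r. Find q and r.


1804 = 24 * 75 + 4
Check: 1800 + 4 = 1804

q = 75, r = 4


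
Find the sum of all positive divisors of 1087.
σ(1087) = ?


Divisors of 1087: 1, 1087
Sum = 1 + 1087 = 1088

σ(1087) = 1088


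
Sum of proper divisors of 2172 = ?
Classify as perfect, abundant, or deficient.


Proper divisors: 1, 2, 3, 4, 6, 12, 181, 362, 543, 724, 1086
Sum = 1 + 2 + 3 + 4 + 6 + 12 + 181 + 362 + 543 + 724 + 1086 = 2924
2924 > 2172 → abundant

s(2172) = 2924 (abundant)


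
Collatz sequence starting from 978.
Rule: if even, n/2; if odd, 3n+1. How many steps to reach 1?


978 → 489 → 1468 → 734 → 367 → 1102 → 551 → 1654 → 827 → 2482 → 1241 → 3724 → 1862 → 931 → 2794 → 1397 → 4192 → 2096 → 1048 → 524 → 262 → 131 → 394 → 197 → 592 → 296 → 148 → 74 → 37 → 112 → 56 → 28 → 14 → 7 → 22 → 11 → 34 → 17 → 52 → 26 → 13 → 40 → 20 → 10 → 5 → 16 → 8 → 4 → 2 → 1
Total steps = 49

49 steps


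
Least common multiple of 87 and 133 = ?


GCD(87, 133) = 1
LCM = 87*133/1 = 11571/1 = 11571

LCM = 11571


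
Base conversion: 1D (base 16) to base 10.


1D (base 16) = 29 (decimal)
29 (decimal) = 29 (base 10)


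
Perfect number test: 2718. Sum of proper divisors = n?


Proper divisors of 2718: 1, 2, 3, 6, 9, 18, 151, 302, 453, 906, 1359
Sum = 1 + 2 + 3 + 6 + 9 + 18 + 151 + 302 + 453 + 906 + 1359 = 3210

No, 2718 is not perfect (3210 ≠ 2718)


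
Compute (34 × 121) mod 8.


34 × 121 = 4114
4114 mod 8 = 2


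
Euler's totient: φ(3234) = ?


3234 = 2 × 3 × 7^2 × 11
Prime factors: 2, 3, 7, 11
φ(3234) = 3234 × (1-1/2) × (1-1/3) × (1-1/7) × (1-1/11)
= 3234 × 1/2 × 2/3 × 6/7 × 10/11 = 840

φ(3234) = 840


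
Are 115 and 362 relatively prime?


Euclidean algorithm:
362 = 3 * 115 + 17
115 = 6 * 17 + 13
17 = 1 * 13 + 4
13 = 3 * 4 + 1
4 = 4 * 1 + 0
GCD(115, 362) = 1

Yes, coprime (GCD = 1)


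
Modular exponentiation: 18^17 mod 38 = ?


18^1 mod 38 = 18
18^2 mod 38 = 20
18^3 mod 38 = 18
18^4 mod 38 = 20
18^5 mod 38 = 18
18^6 mod 38 = 20
18^7 mod 38 = 18
18^8 mod 38 = 20
18^9 mod 38 = 18
18^10 mod 38 = 20
18^11 mod 38 = 18
18^12 mod 38 = 20
18^13 mod 38 = 18
18^14 mod 38 = 20
18^15 mod 38 = 18
18^16 mod 38 = 20
18^17 mod 38 = 18


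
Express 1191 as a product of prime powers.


1191 / 3 = 397
397 / 397 = 1
1191 = 3 × 397


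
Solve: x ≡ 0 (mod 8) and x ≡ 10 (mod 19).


M = 8*19 = 152
M1 = M/8 = 19, M2 = M/19 = 8
M1^(-1) mod 8 = 3, M2^(-1) mod 19 = 12
x = 0*19*3 + 10*8*12 = 960
960 mod 152 = 48
Check: 48 mod 8 = 0 ✓, 48 mod 19 = 10 ✓

x ≡ 48 (mod 152)


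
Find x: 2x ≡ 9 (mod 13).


GCD(2, 13) = 1, unique solution
a^(-1) mod 13 = 7
x = 7 * 9 mod 13 = 11

x ≡ 11 (mod 13)


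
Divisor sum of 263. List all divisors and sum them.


Divisors of 263: 1, 263
Sum = 1 + 263 = 264

σ(263) = 264


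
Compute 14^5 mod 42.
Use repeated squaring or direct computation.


14^1 mod 42 = 14
14^2 mod 42 = 28
14^3 mod 42 = 14
14^4 mod 42 = 28
14^5 mod 42 = 14


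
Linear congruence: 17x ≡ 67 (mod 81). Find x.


GCD(17, 81) = 1, unique solution
a^(-1) mod 81 = 62
x = 62 * 67 mod 81 = 23

x ≡ 23 (mod 81)


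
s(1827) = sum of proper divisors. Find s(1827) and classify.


Proper divisors: 1, 3, 7, 9, 21, 29, 63, 87, 203, 261, 609
Sum = 1 + 3 + 7 + 9 + 21 + 29 + 63 + 87 + 203 + 261 + 609 = 1293
1293 < 1827 → deficient

s(1827) = 1293 (deficient)


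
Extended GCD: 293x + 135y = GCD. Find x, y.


Tabular extended Euclidean (each row: r = 293*s + 135*t):
r=293, s=1, t=0
r=135, s=0, t=1
q=2: r=23, s=1, t=-2   [293*(1) + 135*(-2) = 23]
q=5: r=20, s=-5, t=11   [293*(-5) + 135*(11) = 20]
q=1: r=3, s=6, t=-13   [293*(6) + 135*(-13) = 3]
q=6: r=2, s=-41, t=89   [293*(-41) + 135*(89) = 2]
q=1: r=1, s=47, t=-102   [293*(47) + 135*(-102) = 1]
q=2: r=0, s=-135, t=293   [293*(-135) + 135*(293) = 0]
GCD = 1; from the row with r=1: x=47, y=-102
Check: 293*(47) + 135*(-102) = 13771 - 13770 = 1

GCD = 1, x = 47, y = -102


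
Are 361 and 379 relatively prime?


Euclidean algorithm:
379 = 1 * 361 + 18
361 = 20 * 18 + 1
18 = 18 * 1 + 0
GCD(361, 379) = 1

Yes, coprime (GCD = 1)


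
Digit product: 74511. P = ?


7 × 4 × 5 × 1 × 1 = 140


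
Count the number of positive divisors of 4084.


4084 = 2^2 × 1021^1
d(4084) = (2+1) × (1+1) = 6

6 divisors


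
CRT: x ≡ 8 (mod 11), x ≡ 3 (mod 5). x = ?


M = 11*5 = 55
M1 = M/11 = 5, M2 = M/5 = 11
M1^(-1) mod 11 = 9, M2^(-1) mod 5 = 1
x = 8*5*9 + 3*11*1 = 393
393 mod 55 = 8
Check: 8 mod 11 = 8 ✓, 8 mod 5 = 3 ✓

x ≡ 8 (mod 55)


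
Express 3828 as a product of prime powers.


3828 / 2 = 1914
1914 / 2 = 957
957 / 3 = 319
319 / 11 = 29
29 / 29 = 1
3828 = 2^2 × 3 × 11 × 29


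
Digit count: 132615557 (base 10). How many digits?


132615557 has 9 digits in base 10
floor(log10(132615557)) + 1 = floor(8.1226) + 1 = 9

9 digits (base 10)


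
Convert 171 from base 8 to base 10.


171 (base 8) = 121 (decimal)
121 (decimal) = 121 (base 10)


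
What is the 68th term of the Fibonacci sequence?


Sequence: 1, 1, 2, 3, 5, 8, 13, 21, 34, 55, 89, 144, 233, 377, 610, 987, 1597, 2584, 4181, 6765, 10946, 17711, 28657, 46368, 75025, 121393, 196418, 317811, 514229, 832040, 1346269, 2178309, 3524578, 5702887, 9227465, 14930352, 24157817, 39088169, 63245986, 102334155, 165580141, 267914296, 433494437, 701408733, 1134903170, 1836311903, 2971215073, 4807526976, 7778742049, 12586269025, 20365011074, 32951280099, 53316291173, 86267571272, 139583862445, 225851433717, 365435296162, 591286729879, 956722026041, 1548008755920, 2504730781961, 4052739537881, 6557470319842, 10610209857723, 17167680177565, 27777890035288, 44945570212853, 72723460248141
F(68) = 72723460248141


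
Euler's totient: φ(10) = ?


10 = 2 × 5
Prime factors: 2, 5
φ(10) = 10 × (1-1/2) × (1-1/5)
= 10 × 1/2 × 4/5 = 4

φ(10) = 4


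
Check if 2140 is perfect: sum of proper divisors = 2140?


Proper divisors of 2140: 1, 2, 4, 5, 10, 20, 107, 214, 428, 535, 1070
Sum = 1 + 2 + 4 + 5 + 10 + 20 + 107 + 214 + 428 + 535 + 1070 = 2396

No, 2140 is not perfect (2396 ≠ 2140)


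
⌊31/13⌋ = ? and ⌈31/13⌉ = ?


31/13 = 2.3846
floor = 2
ceil = 3

floor = 2, ceil = 3


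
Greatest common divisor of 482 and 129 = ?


482 = 3 * 129 + 95
129 = 1 * 95 + 34
95 = 2 * 34 + 27
34 = 1 * 27 + 7
27 = 3 * 7 + 6
7 = 1 * 6 + 1
6 = 6 * 1 + 0
GCD = 1


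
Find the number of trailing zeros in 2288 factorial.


floor(2288/5) = 457
floor(2288/25) = 91
floor(2288/125) = 18
floor(2288/625) = 3
Total = 569

569 trailing zeros


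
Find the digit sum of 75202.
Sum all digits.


7 + 5 + 2 + 0 + 2 = 16


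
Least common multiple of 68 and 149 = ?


GCD(68, 149) = 1
LCM = 68*149/1 = 10132/1 = 10132

LCM = 10132


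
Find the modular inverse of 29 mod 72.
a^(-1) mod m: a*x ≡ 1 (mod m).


Use the extended Euclidean algorithm on (72, 29); each row r = 72*s + 29*t:
r=72, s=1, t=0
r=29, s=0, t=1
q=2: r=14, s=1, t=-2   [72*(1) + 29*(-2) = 14]
q=2: r=1, s=-2, t=5   [72*(-2) + 29*(5) = 1]
q=14: r=0, s=29, t=-72   [72*(29) + 29*(-72) = 0]
GCD = 1 with t = 5, so 29*(5) ≡ 1 (mod 72)
Inverse = 5 mod 72 = 5
Check: 29 * 5 = 145 ≡ 1 (mod 72)

29^(-1) ≡ 5 (mod 72)


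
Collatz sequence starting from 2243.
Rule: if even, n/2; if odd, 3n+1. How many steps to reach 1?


2243 → 6730 → 3365 → 10096 → 5048 → 2524 → 1262 → 631 → 1894 → 947 → 2842 → 1421 → 4264 → 2132 → 1066 → 533 → 1600 → 800 → 400 → 200 → 100 → 50 → 25 → 76 → 38 → 19 → 58 → 29 → 88 → 44 → 22 → 11 → 34 → 17 → 52 → 26 → 13 → 40 → 20 → 10 → 5 → 16 → 8 → 4 → 2 → 1
Total steps = 45

45 steps


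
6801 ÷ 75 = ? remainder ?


6801 = 75 * 90 + 51
Check: 6750 + 51 = 6801

q = 90, r = 51


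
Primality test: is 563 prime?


Check divisors up to sqrt(563) = 23.7276
No divisors found.
563 is prime.

Yes, 563 is prime


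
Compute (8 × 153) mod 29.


8 × 153 = 1224
1224 mod 29 = 6


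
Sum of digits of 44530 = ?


4 + 4 + 5 + 3 + 0 = 16


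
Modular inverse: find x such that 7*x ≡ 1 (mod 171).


Use the extended Euclidean algorithm on (171, 7); each row r = 171*s + 7*t:
r=171, s=1, t=0
r=7, s=0, t=1
q=24: r=3, s=1, t=-24   [171*(1) + 7*(-24) = 3]
q=2: r=1, s=-2, t=49   [171*(-2) + 7*(49) = 1]
q=3: r=0, s=7, t=-171   [171*(7) + 7*(-171) = 0]
GCD = 1 with t = 49, so 7*(49) ≡ 1 (mod 171)
Inverse = 49 mod 171 = 49
Check: 7 * 49 = 343 ≡ 1 (mod 171)

7^(-1) ≡ 49 (mod 171)


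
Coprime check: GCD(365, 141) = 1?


Euclidean algorithm:
365 = 2 * 141 + 83
141 = 1 * 83 + 58
83 = 1 * 58 + 25
58 = 2 * 25 + 8
25 = 3 * 8 + 1
8 = 8 * 1 + 0
GCD(365, 141) = 1

Yes, coprime (GCD = 1)


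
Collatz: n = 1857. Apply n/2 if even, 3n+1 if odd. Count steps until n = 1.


1857 → 5572 → 2786 → 1393 → 4180 → 2090 → 1045 → 3136 → 1568 → 784 → 392 → 196 → 98 → 49 → 148 → 74 → 37 → 112 → 56 → 28 → 14 → 7 → 22 → 11 → 34 → 17 → 52 → 26 → 13 → 40 → 20 → 10 → 5 → 16 → 8 → 4 → 2 → 1
Total steps = 37

37 steps


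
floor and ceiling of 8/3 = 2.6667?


8/3 = 2.6667
floor = 2
ceil = 3

floor = 2, ceil = 3


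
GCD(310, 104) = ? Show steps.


310 = 2 * 104 + 102
104 = 1 * 102 + 2
102 = 51 * 2 + 0
GCD = 2


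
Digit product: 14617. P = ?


1 × 4 × 6 × 1 × 7 = 168


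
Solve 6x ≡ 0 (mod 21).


GCD(6, 21) = 3 divides 0
Divide: 2x ≡ 0 (mod 7)
x ≡ 0 (mod 7)


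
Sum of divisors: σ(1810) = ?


Divisors of 1810: 1, 2, 5, 10, 181, 362, 905, 1810
Sum = 1 + 2 + 5 + 10 + 181 + 362 + 905 + 1810 = 3276

σ(1810) = 3276


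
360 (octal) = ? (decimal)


360 (base 8) = 240 (decimal)
240 (decimal) = 240 (base 10)


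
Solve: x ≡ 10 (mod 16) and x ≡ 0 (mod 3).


M = 16*3 = 48
M1 = M/16 = 3, M2 = M/3 = 16
M1^(-1) mod 16 = 11, M2^(-1) mod 3 = 1
x = 10*3*11 + 0*16*1 = 330
330 mod 48 = 42
Check: 42 mod 16 = 10 ✓, 42 mod 3 = 0 ✓

x ≡ 42 (mod 48)


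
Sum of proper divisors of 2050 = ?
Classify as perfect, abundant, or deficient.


Proper divisors: 1, 2, 5, 10, 25, 41, 50, 82, 205, 410, 1025
Sum = 1 + 2 + 5 + 10 + 25 + 41 + 50 + 82 + 205 + 410 + 1025 = 1856
1856 < 2050 → deficient

s(2050) = 1856 (deficient)


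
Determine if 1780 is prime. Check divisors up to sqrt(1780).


1780 / 2 = 890 (exact division)
1780 is NOT prime.

No, 1780 is not prime


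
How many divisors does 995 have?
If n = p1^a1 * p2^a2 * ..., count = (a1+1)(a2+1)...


995 = 5^1 × 199^1
d(995) = (1+1) × (1+1) = 4

4 divisors


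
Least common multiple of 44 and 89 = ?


GCD(44, 89) = 1
LCM = 44*89/1 = 3916/1 = 3916

LCM = 3916


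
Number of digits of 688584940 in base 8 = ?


688584940 in base 8 = 5102574354
Number of digits = 10

10 digits (base 8)


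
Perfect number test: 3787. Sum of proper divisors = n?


Proper divisors of 3787: 1, 7, 541
Sum = 1 + 7 + 541 = 549

No, 3787 is not perfect (549 ≠ 3787)


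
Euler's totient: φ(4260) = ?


4260 = 2^2 × 3 × 5 × 71
Prime factors: 2, 3, 5, 71
φ(4260) = 4260 × (1-1/2) × (1-1/3) × (1-1/5) × (1-1/71)
= 4260 × 1/2 × 2/3 × 4/5 × 70/71 = 1120

φ(4260) = 1120


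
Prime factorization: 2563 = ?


2563 / 11 = 233
233 / 233 = 1
2563 = 11 × 233


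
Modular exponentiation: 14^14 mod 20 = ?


14^1 mod 20 = 14
14^2 mod 20 = 16
14^3 mod 20 = 4
14^4 mod 20 = 16
14^5 mod 20 = 4
14^6 mod 20 = 16
14^7 mod 20 = 4
14^8 mod 20 = 16
14^9 mod 20 = 4
14^10 mod 20 = 16
14^11 mod 20 = 4
14^12 mod 20 = 16
14^13 mod 20 = 4
14^14 mod 20 = 16


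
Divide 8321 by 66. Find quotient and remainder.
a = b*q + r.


8321 = 66 * 126 + 5
Check: 8316 + 5 = 8321

q = 126, r = 5


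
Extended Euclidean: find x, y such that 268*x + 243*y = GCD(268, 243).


Tabular extended Euclidean (each row: r = 268*s + 243*t):
r=268, s=1, t=0
r=243, s=0, t=1
q=1: r=25, s=1, t=-1   [268*(1) + 243*(-1) = 25]
q=9: r=18, s=-9, t=10   [268*(-9) + 243*(10) = 18]
q=1: r=7, s=10, t=-11   [268*(10) + 243*(-11) = 7]
q=2: r=4, s=-29, t=32   [268*(-29) + 243*(32) = 4]
q=1: r=3, s=39, t=-43   [268*(39) + 243*(-43) = 3]
q=1: r=1, s=-68, t=75   [268*(-68) + 243*(75) = 1]
q=3: r=0, s=243, t=-268   [268*(243) + 243*(-268) = 0]
GCD = 1; from the row with r=1: x=-68, y=75
Check: 268*(-68) + 243*(75) = -18224 + 18225 = 1

GCD = 1, x = -68, y = 75


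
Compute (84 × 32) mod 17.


84 × 32 = 2688
2688 mod 17 = 2


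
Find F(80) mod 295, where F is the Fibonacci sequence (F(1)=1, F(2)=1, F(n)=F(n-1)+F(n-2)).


F(k) mod 295 for k=1..80:
1, 1, 2, 3, 5, 8, 13, 21, 34, 55, 89, 144, 233, 82, 20, 102, 122, 224, 51, 275, 31, 11, 42, 53, 95, 148, 243, 96, 44, 140, 184, 29, 213, 242, 160, 107, 267, 79, 51, 130, 181, 16, 197, 213, 115, 33, 148, 181, 34, 215, 249, 169, 123, 292, 120, 117, 237, 59, 1, 60, 61, 121, 182, 8, 190, 198, 93, 291, 89, 85, 174, 259, 138, 102, 240, 47, 287, 39, 31, 70
F(80) mod 295 = 70


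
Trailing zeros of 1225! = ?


floor(1225/5) = 245
floor(1225/25) = 49
floor(1225/125) = 9
floor(1225/625) = 1
Total = 304

304 trailing zeros


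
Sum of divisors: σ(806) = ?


Divisors of 806: 1, 2, 13, 26, 31, 62, 403, 806
Sum = 1 + 2 + 13 + 26 + 31 + 62 + 403 + 806 = 1344

σ(806) = 1344


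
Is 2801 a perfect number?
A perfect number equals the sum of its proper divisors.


Proper divisors of 2801: 1
Sum = 1 = 1

No, 2801 is not perfect (1 ≠ 2801)


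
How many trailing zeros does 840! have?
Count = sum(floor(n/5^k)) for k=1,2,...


floor(840/5) = 168
floor(840/25) = 33
floor(840/125) = 6
floor(840/625) = 1
Total = 208

208 trailing zeros


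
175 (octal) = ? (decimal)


175 (base 8) = 125 (decimal)
125 (decimal) = 125 (base 10)


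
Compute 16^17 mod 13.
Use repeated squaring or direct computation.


16^1 mod 13 = 3
16^2 mod 13 = 9
16^3 mod 13 = 1
16^4 mod 13 = 3
16^5 mod 13 = 9
16^6 mod 13 = 1
16^7 mod 13 = 3
16^8 mod 13 = 9
16^9 mod 13 = 1
16^10 mod 13 = 3
16^11 mod 13 = 9
16^12 mod 13 = 1
16^13 mod 13 = 3
16^14 mod 13 = 9
16^15 mod 13 = 1
16^16 mod 13 = 3
16^17 mod 13 = 9


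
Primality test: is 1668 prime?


1668 / 2 = 834 (exact division)
1668 is NOT prime.

No, 1668 is not prime


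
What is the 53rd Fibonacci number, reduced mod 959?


F(k) mod 959 for k=1..53:
1, 1, 2, 3, 5, 8, 13, 21, 34, 55, 89, 144, 233, 377, 610, 28, 638, 666, 345, 52, 397, 449, 846, 336, 223, 559, 782, 382, 205, 587, 792, 420, 253, 673, 926, 640, 607, 288, 895, 224, 160, 384, 544, 928, 513, 482, 36, 518, 554, 113, 667, 780, 488
F(53) mod 959 = 488


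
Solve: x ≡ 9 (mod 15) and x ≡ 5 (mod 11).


M = 15*11 = 165
M1 = M/15 = 11, M2 = M/11 = 15
M1^(-1) mod 15 = 11, M2^(-1) mod 11 = 3
x = 9*11*11 + 5*15*3 = 1314
1314 mod 165 = 159
Check: 159 mod 15 = 9 ✓, 159 mod 11 = 5 ✓

x ≡ 159 (mod 165)


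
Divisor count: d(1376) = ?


1376 = 2^5 × 43^1
d(1376) = (5+1) × (1+1) = 12

12 divisors


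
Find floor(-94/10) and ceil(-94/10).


-94/10 = -9.4000
floor = -10
ceil = -9

floor = -10, ceil = -9


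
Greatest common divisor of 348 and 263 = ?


348 = 1 * 263 + 85
263 = 3 * 85 + 8
85 = 10 * 8 + 5
8 = 1 * 5 + 3
5 = 1 * 3 + 2
3 = 1 * 2 + 1
2 = 2 * 1 + 0
GCD = 1


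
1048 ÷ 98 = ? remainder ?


1048 = 98 * 10 + 68
Check: 980 + 68 = 1048

q = 10, r = 68


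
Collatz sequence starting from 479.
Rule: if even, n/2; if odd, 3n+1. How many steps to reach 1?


479 → 1438 → 719 → 2158 → 1079 → 3238 → 1619 → 4858 → 2429 → 7288 → 3644 → 1822 → 911 → 2734 → 1367 → 4102 → 2051 → 6154 → 3077 → 9232 → 4616 → 2308 → 1154 → 577 → 1732 → 866 → 433 → 1300 → 650 → 325 → 976 → 488 → 244 → 122 → 61 → 184 → 92 → 46 → 23 → 70 → 35 → 106 → 53 → 160 → 80 → 40 → 20 → 10 → 5 → 16 → 8 → 4 → 2 → 1
Total steps = 53

53 steps


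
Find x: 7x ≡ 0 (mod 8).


GCD(7, 8) = 1, unique solution
a^(-1) mod 8 = 7
x = 7 * 0 mod 8 = 0

x ≡ 0 (mod 8)


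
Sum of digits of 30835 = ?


3 + 0 + 8 + 3 + 5 = 19


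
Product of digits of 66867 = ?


6 × 6 × 8 × 6 × 7 = 12096


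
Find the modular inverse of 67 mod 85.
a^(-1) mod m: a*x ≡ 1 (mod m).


Use the extended Euclidean algorithm on (85, 67); each row r = 85*s + 67*t:
r=85, s=1, t=0
r=67, s=0, t=1
q=1: r=18, s=1, t=-1   [85*(1) + 67*(-1) = 18]
q=3: r=13, s=-3, t=4   [85*(-3) + 67*(4) = 13]
q=1: r=5, s=4, t=-5   [85*(4) + 67*(-5) = 5]
q=2: r=3, s=-11, t=14   [85*(-11) + 67*(14) = 3]
q=1: r=2, s=15, t=-19   [85*(15) + 67*(-19) = 2]
q=1: r=1, s=-26, t=33   [85*(-26) + 67*(33) = 1]
q=2: r=0, s=67, t=-85   [85*(67) + 67*(-85) = 0]
GCD = 1 with t = 33, so 67*(33) ≡ 1 (mod 85)
Inverse = 33 mod 85 = 33
Check: 67 * 33 = 2211 ≡ 1 (mod 85)

67^(-1) ≡ 33 (mod 85)


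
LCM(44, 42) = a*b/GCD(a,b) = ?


GCD(44, 42) = 2
LCM = 44*42/2 = 1848/2 = 924

LCM = 924


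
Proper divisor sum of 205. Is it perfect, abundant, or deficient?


Proper divisors: 1, 5, 41
Sum = 1 + 5 + 41 = 47
47 < 205 → deficient

s(205) = 47 (deficient)


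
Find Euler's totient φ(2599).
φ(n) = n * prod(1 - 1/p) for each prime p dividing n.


2599 = 23 × 113
Prime factors: 23, 113
φ(2599) = 2599 × (1-1/23) × (1-1/113)
= 2599 × 22/23 × 112/113 = 2464

φ(2599) = 2464


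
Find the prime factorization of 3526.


3526 / 2 = 1763
1763 / 41 = 43
43 / 43 = 1
3526 = 2 × 41 × 43


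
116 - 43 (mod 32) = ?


116 - 43 = 73
73 mod 32 = 9


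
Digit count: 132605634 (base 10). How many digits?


132605634 has 9 digits in base 10
floor(log10(132605634)) + 1 = floor(8.1226) + 1 = 9

9 digits (base 10)


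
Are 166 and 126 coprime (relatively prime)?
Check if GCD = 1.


Euclidean algorithm:
166 = 1 * 126 + 40
126 = 3 * 40 + 6
40 = 6 * 6 + 4
6 = 1 * 4 + 2
4 = 2 * 2 + 0
GCD(166, 126) = 2

No, not coprime (GCD = 2)


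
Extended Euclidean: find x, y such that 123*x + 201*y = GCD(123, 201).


Tabular extended Euclidean (each row: r = 123*s + 201*t):
r=123, s=1, t=0
r=201, s=0, t=1
q=0: r=123, s=1, t=0   [123*(1) + 201*(0) = 123]
q=1: r=78, s=-1, t=1   [123*(-1) + 201*(1) = 78]
q=1: r=45, s=2, t=-1   [123*(2) + 201*(-1) = 45]
q=1: r=33, s=-3, t=2   [123*(-3) + 201*(2) = 33]
q=1: r=12, s=5, t=-3   [123*(5) + 201*(-3) = 12]
q=2: r=9, s=-13, t=8   [123*(-13) + 201*(8) = 9]
q=1: r=3, s=18, t=-11   [123*(18) + 201*(-11) = 3]
q=3: r=0, s=-67, t=41   [123*(-67) + 201*(41) = 0]
GCD = 3; from the row with r=3: x=18, y=-11
Check: 123*(18) + 201*(-11) = 2214 - 2211 = 3

GCD = 3, x = 18, y = -11


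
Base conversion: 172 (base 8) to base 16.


172 (base 8) = 122 (decimal)
122 (decimal) = 7A (base 16)


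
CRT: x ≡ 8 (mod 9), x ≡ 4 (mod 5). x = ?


M = 9*5 = 45
M1 = M/9 = 5, M2 = M/5 = 9
M1^(-1) mod 9 = 2, M2^(-1) mod 5 = 4
x = 8*5*2 + 4*9*4 = 224
224 mod 45 = 44
Check: 44 mod 9 = 8 ✓, 44 mod 5 = 4 ✓

x ≡ 44 (mod 45)
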